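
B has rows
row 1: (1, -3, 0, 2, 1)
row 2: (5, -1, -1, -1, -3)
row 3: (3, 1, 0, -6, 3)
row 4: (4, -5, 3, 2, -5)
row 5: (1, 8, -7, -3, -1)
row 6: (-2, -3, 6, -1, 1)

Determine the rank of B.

Row reduce to echelon form.
R2 ← R2 − (5)·R1: [0, 14, -1, -11, -8]
R3 ← R3 − (3)·R1: [0, 10, 0, -12, 0]
R4 ← R4 − (4)·R1: [0, 7, 3, -6, -9]
R5 ← R5 − R1: [0, 11, -7, -5, -2]
R6 ← R6 + (2)·R1: [0, -9, 6, 3, 3]
R3 ← R3 − (5/7)·R2: [0, 0, 5/7, -29/7, 40/7]
R4 ← R4 − (1/2)·R2: [0, 0, 7/2, -1/2, -5]
R5 ← R5 − (11/14)·R2: [0, 0, -87/14, 51/14, 30/7]
R6 ← R6 + (9/14)·R2: [0, 0, 75/14, -57/14, -15/7]
R4 ← R4 − (49/10)·R3: [0, 0, 0, 99/5, -33]
R5 ← R5 + (87/10)·R3: [0, 0, 0, -162/5, 54]
R6 ← R6 − (15/2)·R3: [0, 0, 0, 27, -45]
R5 ← R5 + (18/11)·R4: [0, 0, 0, 0, 0]
R6 ← R6 − (15/11)·R4: [0, 0, 0, 0, 0]
Echelon form has 4 nonzero rows, so rank(B) = 4.

4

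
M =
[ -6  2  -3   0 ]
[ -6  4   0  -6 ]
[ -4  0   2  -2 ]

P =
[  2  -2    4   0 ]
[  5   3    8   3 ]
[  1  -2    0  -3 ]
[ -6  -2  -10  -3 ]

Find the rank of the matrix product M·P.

3

First compute MP:
[[ -5,  24,  -8,  15],
 [ 44,  36,  68,  30],
 [  6,   8,   4,   0]]
Now row reduce the product.
R2 ← R2 + (44/5)·R1: [0, 1236/5, -12/5, 162]
R3 ← R3 + (6/5)·R1: [0, 184/5, -28/5, 18]
R3 ← R3 − (46/309)·R2: [0, 0, -540/103, -630/103]
3 nonzero rows, so rank(MP) = 3.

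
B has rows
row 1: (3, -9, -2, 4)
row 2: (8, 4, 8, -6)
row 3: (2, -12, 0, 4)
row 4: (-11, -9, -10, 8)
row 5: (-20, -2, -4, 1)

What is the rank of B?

4

Row reduce to echelon form.
R2 ← R2 − (8/3)·R1: [0, 28, 40/3, -50/3]
R3 ← R3 − (2/3)·R1: [0, -6, 4/3, 4/3]
R4 ← R4 + (11/3)·R1: [0, -42, -52/3, 68/3]
R5 ← R5 + (20/3)·R1: [0, -62, -52/3, 83/3]
R3 ← R3 + (3/14)·R2: [0, 0, 88/21, -47/21]
R4 ← R4 + (3/2)·R2: [0, 0, 8/3, -7/3]
R5 ← R5 + (31/14)·R2: [0, 0, 256/21, -194/21]
R4 ← R4 − (7/11)·R3: [0, 0, 0, -10/11]
R5 ← R5 − (32/11)·R3: [0, 0, 0, -30/11]
R5 ← R5 − (3)·R4: [0, 0, 0, 0]
Echelon form has 4 nonzero rows, so rank(B) = 4.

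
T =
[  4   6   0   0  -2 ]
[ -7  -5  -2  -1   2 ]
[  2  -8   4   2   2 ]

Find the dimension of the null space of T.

Row reduce to echelon form.
R2 ← R2 + (7/4)·R1: [0, 11/2, -2, -1, -3/2]
R3 ← R3 − (1/2)·R1: [0, -11, 4, 2, 3]
R3 ← R3 + (2)·R2: [0, 0, 0, 0, 0]
2 nonzero rows, so rank(T) = 2.
T has 5 columns; by rank–nullity, nullity = 5 − 2 = 3.

3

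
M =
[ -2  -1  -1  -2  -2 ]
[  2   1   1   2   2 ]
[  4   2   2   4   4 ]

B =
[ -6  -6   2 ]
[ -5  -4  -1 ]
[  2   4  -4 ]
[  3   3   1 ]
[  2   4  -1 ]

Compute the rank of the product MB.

1

First compute MB:
[[  5,  -2,   1],
 [ -5,   2,  -1],
 [-10,   4,  -2]]
Now row reduce the product.
R2 ← R2 + R1: [0, 0, 0]
R3 ← R3 + (2)·R1: [0, 0, 0]
1 nonzero row, so rank(MB) = 1.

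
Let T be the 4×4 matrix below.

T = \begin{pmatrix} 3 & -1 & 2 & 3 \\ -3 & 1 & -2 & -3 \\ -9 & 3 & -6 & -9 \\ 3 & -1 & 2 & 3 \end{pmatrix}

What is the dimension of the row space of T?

1

Row reduce to echelon form.
R2 ← R2 + R1: [0, 0, 0, 0]
R3 ← R3 + (3)·R1: [0, 0, 0, 0]
R4 ← R4 − R1: [0, 0, 0, 0]
Echelon form has 1 nonzero row, so rank(T) = 1.
The row space has dimension equal to the rank: 1.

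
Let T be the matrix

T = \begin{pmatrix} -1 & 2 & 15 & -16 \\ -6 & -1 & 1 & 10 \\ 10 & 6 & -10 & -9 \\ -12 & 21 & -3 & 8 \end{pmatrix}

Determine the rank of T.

Row reduce to echelon form.
R2 ← R2 − (6)·R1: [0, -13, -89, 106]
R3 ← R3 + (10)·R1: [0, 26, 140, -169]
R4 ← R4 − (12)·R1: [0, -3, -183, 200]
R3 ← R3 + (2)·R2: [0, 0, -38, 43]
R4 ← R4 − (3/13)·R2: [0, 0, -2112/13, 2282/13]
R4 ← R4 − (1056/247)·R3: [0, 0, 0, -2050/247]
Echelon form has 4 nonzero rows, so rank(T) = 4.

4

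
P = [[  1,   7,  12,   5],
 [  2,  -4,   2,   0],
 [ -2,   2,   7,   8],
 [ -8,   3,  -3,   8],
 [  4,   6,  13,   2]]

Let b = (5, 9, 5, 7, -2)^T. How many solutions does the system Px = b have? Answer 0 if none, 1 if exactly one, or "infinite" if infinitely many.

0

Row reduce the augmented matrix [P | b].
R2 ← R2 − (2)·R1: [0, -18, -22, -10, -1]
R3 ← R3 + (2)·R1: [0, 16, 31, 18, 15]
R4 ← R4 + (8)·R1: [0, 59, 93, 48, 47]
R5 ← R5 − (4)·R1: [0, -22, -35, -18, -22]
R3 ← R3 + (8/9)·R2: [0, 0, 103/9, 82/9, 127/9]
R4 ← R4 + (59/18)·R2: [0, 0, 188/9, 137/9, 787/18]
R5 ← R5 − (11/9)·R2: [0, 0, -73/9, -52/9, -187/9]
R4 ← R4 − (188/103)·R3: [0, 0, 0, -145/103, 3701/206]
R5 ← R5 + (73/103)·R3: [0, 0, 0, 70/103, -1110/103]
R5 ← R5 + (14/29)·R4: [0, 0, 0, 0, -61/29]
The echelon form has 5 nonzero rows; the last pivot sits in the augmented column, so rank(P) = 4 but rank([P|b]) = 5.
Since the ranks differ, the system is inconsistent.
It has no solutions.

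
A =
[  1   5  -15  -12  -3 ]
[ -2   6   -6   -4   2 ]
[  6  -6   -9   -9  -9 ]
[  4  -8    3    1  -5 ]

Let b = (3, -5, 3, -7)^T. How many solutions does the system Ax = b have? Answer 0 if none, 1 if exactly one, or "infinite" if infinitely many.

0

Row reduce the augmented matrix [A | b].
R2 ← R2 + (2)·R1: [0, 16, -36, -28, -4, 1]
R3 ← R3 − (6)·R1: [0, -36, 81, 63, 9, -15]
R4 ← R4 − (4)·R1: [0, -28, 63, 49, 7, -19]
R3 ← R3 + (9/4)·R2: [0, 0, 0, 0, 0, -51/4]
R4 ← R4 + (7/4)·R2: [0, 0, 0, 0, 0, -69/4]
R4 ← R4 − (23/17)·R3: [0, 0, 0, 0, 0, 0]
The echelon form has 3 nonzero rows; the last pivot sits in the augmented column, so rank(A) = 2 but rank([A|b]) = 3.
Since the ranks differ, the system is inconsistent.
It has no solutions.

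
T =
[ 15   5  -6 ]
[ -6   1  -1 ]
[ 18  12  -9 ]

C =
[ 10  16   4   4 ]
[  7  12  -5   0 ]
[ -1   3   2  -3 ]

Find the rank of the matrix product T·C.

3

First compute TC:
[[191, 282,  23,  78],
 [-52, -87, -31, -21],
 [273, 405,  -6,  99]]
Now row reduce the product.
R2 ← R2 + (52/191)·R1: [0, -1953/191, -4725/191, 45/191]
R3 ← R3 − (273/191)·R1: [0, 369/191, -7425/191, -2385/191]
R3 ← R3 + (41/217)·R2: [0, 0, -1350/31, -2700/217]
3 nonzero rows, so rank(TC) = 3.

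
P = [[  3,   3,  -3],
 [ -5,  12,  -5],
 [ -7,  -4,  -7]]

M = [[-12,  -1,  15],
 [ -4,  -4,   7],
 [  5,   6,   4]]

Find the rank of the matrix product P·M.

First compute PM:
[[-63, -33,  54],
 [-13, -73, -11],
 [ 65, -19, -161]]
Now row reduce the product.
R2 ← R2 − (13/63)·R1: [0, -1390/21, -155/7]
R3 ← R3 + (65/63)·R1: [0, -1114/21, -737/7]
R3 ← R3 − (557/695)·R2: [0, 0, -12168/139]
3 nonzero rows, so rank(PM) = 3.

3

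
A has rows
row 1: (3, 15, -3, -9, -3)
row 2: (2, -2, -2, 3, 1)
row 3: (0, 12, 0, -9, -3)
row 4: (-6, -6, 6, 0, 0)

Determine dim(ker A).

Row reduce to echelon form.
R2 ← R2 − (2/3)·R1: [0, -12, 0, 9, 3]
R4 ← R4 + (2)·R1: [0, 24, 0, -18, -6]
R3 ← R3 + R2: [0, 0, 0, 0, 0]
R4 ← R4 + (2)·R2: [0, 0, 0, 0, 0]
2 nonzero rows, so rank(A) = 2.
A has 5 columns; by rank–nullity, nullity = 5 − 2 = 3.

3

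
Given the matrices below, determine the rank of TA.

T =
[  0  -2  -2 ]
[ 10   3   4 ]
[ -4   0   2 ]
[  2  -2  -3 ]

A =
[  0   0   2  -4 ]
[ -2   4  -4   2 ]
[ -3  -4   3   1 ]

3

First compute TA:
[[ 10,   0,   2,  -6],
 [-18,  -4,  20, -30],
 [ -6,  -8,  -2,  18],
 [ 13,   4,   3, -15]]
Now row reduce the product.
R2 ← R2 + (9/5)·R1: [0, -4, 118/5, -204/5]
R3 ← R3 + (3/5)·R1: [0, -8, -4/5, 72/5]
R4 ← R4 − (13/10)·R1: [0, 4, 2/5, -36/5]
R3 ← R3 − (2)·R2: [0, 0, -48, 96]
R4 ← R4 + R2: [0, 0, 24, -48]
R4 ← R4 + (1/2)·R3: [0, 0, 0, 0]
3 nonzero rows, so rank(TA) = 3.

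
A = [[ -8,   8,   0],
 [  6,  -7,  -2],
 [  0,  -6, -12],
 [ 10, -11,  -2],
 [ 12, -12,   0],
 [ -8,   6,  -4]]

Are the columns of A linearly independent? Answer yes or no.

no

Row reduce A to echelon form.
R2 ← R2 + (3/4)·R1: [0, -1, -2]
R4 ← R4 + (5/4)·R1: [0, -1, -2]
R5 ← R5 + (3/2)·R1: [0, 0, 0]
R6 ← R6 − R1: [0, -2, -4]
R3 ← R3 − (6)·R2: [0, 0, 0]
R4 ← R4 − R2: [0, 0, 0]
R6 ← R6 − (2)·R2: [0, 0, 0]
2 pivots among 3 columns.
Only 2 < 3 pivot columns, so the columns are linearly dependent.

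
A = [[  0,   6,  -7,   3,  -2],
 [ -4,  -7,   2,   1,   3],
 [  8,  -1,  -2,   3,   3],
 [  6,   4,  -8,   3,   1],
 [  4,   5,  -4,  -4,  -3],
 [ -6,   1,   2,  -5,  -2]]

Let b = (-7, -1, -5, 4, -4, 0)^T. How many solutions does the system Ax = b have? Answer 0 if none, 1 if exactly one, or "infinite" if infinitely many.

Row reduce the augmented matrix [A | b].
Swap R1 ↔ R2
R3 ← R3 + (2)·R1: [0, -15, 2, 5, 9, -7]
R4 ← R4 + (3/2)·R1: [0, -13/2, -5, 9/2, 11/2, 5/2]
R5 ← R5 + R1: [0, -2, -2, -3, 0, -5]
R6 ← R6 − (3/2)·R1: [0, 23/2, -1, -13/2, -13/2, 3/2]
R3 ← R3 + (5/2)·R2: [0, 0, -31/2, 25/2, 4, -49/2]
R4 ← R4 + (13/12)·R2: [0, 0, -151/12, 31/4, 10/3, -61/12]
R5 ← R5 + (1/3)·R2: [0, 0, -13/3, -2, -2/3, -22/3]
R6 ← R6 − (23/12)·R2: [0, 0, 149/12, -49/4, -8/3, 179/12]
R4 ← R4 − (151/186)·R3: [0, 0, 0, -223/93, 8/93, 459/31]
R5 ← R5 − (26/93)·R3: [0, 0, 0, -511/93, -166/93, -15/31]
R6 ← R6 + (149/186)·R3: [0, 0, 0, -208/93, 50/93, -146/31]
R5 ← R5 − (511/223)·R4: [0, 0, 0, 0, -442/223, -7674/223]
R6 ← R6 − (208/223)·R4: [0, 0, 0, 0, 102/223, -4130/223]
R6 ← R6 + (3/13)·R5: [0, 0, 0, 0, 0, -344/13]
The echelon form has 6 nonzero rows; the last pivot sits in the augmented column, so rank(A) = 5 but rank([A|b]) = 6.
Since the ranks differ, the system is inconsistent.
It has no solutions.

0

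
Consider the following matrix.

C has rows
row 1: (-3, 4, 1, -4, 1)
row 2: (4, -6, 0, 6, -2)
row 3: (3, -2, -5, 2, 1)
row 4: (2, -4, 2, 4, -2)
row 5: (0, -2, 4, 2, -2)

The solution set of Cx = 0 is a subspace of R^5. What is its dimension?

3

Row reduce to echelon form.
R2 ← R2 + (4/3)·R1: [0, -2/3, 4/3, 2/3, -2/3]
R3 ← R3 + R1: [0, 2, -4, -2, 2]
R4 ← R4 + (2/3)·R1: [0, -4/3, 8/3, 4/3, -4/3]
R3 ← R3 + (3)·R2: [0, 0, 0, 0, 0]
R4 ← R4 − (2)·R2: [0, 0, 0, 0, 0]
R5 ← R5 − (3)·R2: [0, 0, 0, 0, 0]
2 nonzero rows, so rank(C) = 2.
C has 5 columns; by rank–nullity, nullity = 5 − 2 = 3.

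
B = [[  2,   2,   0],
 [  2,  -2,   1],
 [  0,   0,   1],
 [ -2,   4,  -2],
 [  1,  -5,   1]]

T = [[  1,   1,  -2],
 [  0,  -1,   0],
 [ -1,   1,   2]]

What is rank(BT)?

First compute BT:
[[  2,   0,  -4],
 [  1,   5,  -2],
 [ -1,   1,   2],
 [  0,  -8,   0],
 [  0,   7,   0]]
Now row reduce the product.
R2 ← R2 − (1/2)·R1: [0, 5, 0]
R3 ← R3 + (1/2)·R1: [0, 1, 0]
R3 ← R3 − (1/5)·R2: [0, 0, 0]
R4 ← R4 + (8/5)·R2: [0, 0, 0]
R5 ← R5 − (7/5)·R2: [0, 0, 0]
2 nonzero rows, so rank(BT) = 2.

2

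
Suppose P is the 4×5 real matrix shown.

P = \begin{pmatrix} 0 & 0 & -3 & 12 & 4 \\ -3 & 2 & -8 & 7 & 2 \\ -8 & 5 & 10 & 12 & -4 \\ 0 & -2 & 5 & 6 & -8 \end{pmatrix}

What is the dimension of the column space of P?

Row reduce to echelon form.
Swap R1 ↔ R2
R3 ← R3 − (8/3)·R1: [0, -1/3, 94/3, -20/3, -28/3]
Swap R2 ↔ R3
R4 ← R4 − (6)·R2: [0, 0, -183, 46, 48]
R4 ← R4 − (61)·R3: [0, 0, 0, -686, -196]
Echelon form has 4 nonzero rows, so rank(P) = 4.
The column space has dimension equal to the rank: 4.

4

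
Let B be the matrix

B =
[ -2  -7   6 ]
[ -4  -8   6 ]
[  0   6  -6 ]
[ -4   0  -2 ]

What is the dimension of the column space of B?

2

Row reduce to echelon form.
R2 ← R2 − (2)·R1: [0, 6, -6]
R4 ← R4 − (2)·R1: [0, 14, -14]
R3 ← R3 − R2: [0, 0, 0]
R4 ← R4 − (7/3)·R2: [0, 0, 0]
Echelon form has 2 nonzero rows, so rank(B) = 2.
The column space has dimension equal to the rank: 2.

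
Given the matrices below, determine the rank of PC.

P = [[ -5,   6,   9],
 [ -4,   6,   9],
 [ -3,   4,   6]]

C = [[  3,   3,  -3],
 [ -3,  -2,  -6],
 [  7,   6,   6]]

2

First compute PC:
[[ 30,  27,  33],
 [ 33,  30,  30],
 [ 21,  19,  21]]
Now row reduce the product.
R2 ← R2 − (11/10)·R1: [0, 3/10, -63/10]
R3 ← R3 − (7/10)·R1: [0, 1/10, -21/10]
R3 ← R3 − (1/3)·R2: [0, 0, 0]
2 nonzero rows, so rank(PC) = 2.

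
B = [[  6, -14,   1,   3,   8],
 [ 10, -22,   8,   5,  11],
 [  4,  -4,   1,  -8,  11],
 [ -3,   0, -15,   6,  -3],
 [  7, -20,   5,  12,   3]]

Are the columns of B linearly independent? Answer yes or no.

no

Row reduce B to echelon form.
R2 ← R2 − (5/3)·R1: [0, 4/3, 19/3, 0, -7/3]
R3 ← R3 − (2/3)·R1: [0, 16/3, 1/3, -10, 17/3]
R4 ← R4 + (1/2)·R1: [0, -7, -29/2, 15/2, 1]
R5 ← R5 − (7/6)·R1: [0, -11/3, 23/6, 17/2, -19/3]
R3 ← R3 − (4)·R2: [0, 0, -25, -10, 15]
R4 ← R4 + (21/4)·R2: [0, 0, 75/4, 15/2, -45/4]
R5 ← R5 + (11/4)·R2: [0, 0, 85/4, 17/2, -51/4]
R4 ← R4 + (3/4)·R3: [0, 0, 0, 0, 0]
R5 ← R5 + (17/20)·R3: [0, 0, 0, 0, 0]
3 pivots among 5 columns.
Only 3 < 5 pivot columns, so the columns are linearly dependent.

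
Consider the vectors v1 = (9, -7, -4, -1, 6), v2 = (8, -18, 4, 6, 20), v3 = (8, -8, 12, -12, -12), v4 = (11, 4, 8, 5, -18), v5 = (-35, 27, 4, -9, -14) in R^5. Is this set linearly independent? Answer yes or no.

yes

Form the matrix with these vectors as rows and row reduce.
R2 ← R2 − (8/9)·R1: [0, -106/9, 68/9, 62/9, 44/3]
R3 ← R3 − (8/9)·R1: [0, -16/9, 140/9, -100/9, -52/3]
R4 ← R4 − (11/9)·R1: [0, 113/9, 116/9, 56/9, -76/3]
R5 ← R5 + (35/9)·R1: [0, -2/9, -104/9, -116/9, 28/3]
R3 ← R3 − (8/53)·R2: [0, 0, 764/53, -644/53, -1036/53]
R4 ← R4 + (113/106)·R2: [0, 0, 1110/53, 719/53, -514/53]
R5 ← R5 − (1/53)·R2: [0, 0, -620/53, -690/53, 480/53]
R4 ← R4 − (555/382)·R3: [0, 0, 0, 5963/191, 3572/191]
R5 ← R5 + (155/191)·R3: [0, 0, 0, -4370/191, -1300/191]
R5 ← R5 + (4370/5963)·R4: [0, 0, 0, 0, 41140/5963]
5 nonzero rows, so the 5 vectors span a space of dimension 5.
Since 5 = 5, the vectors are linearly independent.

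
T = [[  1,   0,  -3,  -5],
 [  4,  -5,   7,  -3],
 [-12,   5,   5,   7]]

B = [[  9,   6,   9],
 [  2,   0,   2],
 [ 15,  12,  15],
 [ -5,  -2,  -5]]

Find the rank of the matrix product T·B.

First compute TB:
[[-11, -20, -11],
 [146, 114, 146],
 [-58, -26, -58]]
Now row reduce the product.
R2 ← R2 + (146/11)·R1: [0, -1666/11, 0]
R3 ← R3 − (58/11)·R1: [0, 874/11, 0]
R3 ← R3 + (437/833)·R2: [0, 0, 0]
2 nonzero rows, so rank(TB) = 2.

2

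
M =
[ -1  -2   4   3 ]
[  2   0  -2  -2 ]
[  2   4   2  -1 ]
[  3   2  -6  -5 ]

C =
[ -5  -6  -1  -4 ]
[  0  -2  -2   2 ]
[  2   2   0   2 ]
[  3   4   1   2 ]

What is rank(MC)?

First compute MC:
[[ 22,  30,   8,  14],
 [-20, -24,  -4, -16],
 [ -9, -20, -11,   2],
 [-42, -54, -12, -30]]
Now row reduce the product.
R2 ← R2 + (10/11)·R1: [0, 36/11, 36/11, -36/11]
R3 ← R3 + (9/22)·R1: [0, -85/11, -85/11, 85/11]
R4 ← R4 + (21/11)·R1: [0, 36/11, 36/11, -36/11]
R3 ← R3 + (85/36)·R2: [0, 0, 0, 0]
R4 ← R4 − R2: [0, 0, 0, 0]
2 nonzero rows, so rank(MC) = 2.

2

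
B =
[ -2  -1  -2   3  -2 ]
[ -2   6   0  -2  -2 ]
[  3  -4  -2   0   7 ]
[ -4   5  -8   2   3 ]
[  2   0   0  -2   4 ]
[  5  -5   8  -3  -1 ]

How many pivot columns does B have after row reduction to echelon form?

3

Row reduce to echelon form.
R2 ← R2 − R1: [0, 7, 2, -5, 0]
R3 ← R3 + (3/2)·R1: [0, -11/2, -5, 9/2, 4]
R4 ← R4 − (2)·R1: [0, 7, -4, -4, 7]
R5 ← R5 + R1: [0, -1, -2, 1, 2]
R6 ← R6 + (5/2)·R1: [0, -15/2, 3, 9/2, -6]
R3 ← R3 + (11/14)·R2: [0, 0, -24/7, 4/7, 4]
R4 ← R4 − R2: [0, 0, -6, 1, 7]
R5 ← R5 + (1/7)·R2: [0, 0, -12/7, 2/7, 2]
R6 ← R6 + (15/14)·R2: [0, 0, 36/7, -6/7, -6]
R4 ← R4 − (7/4)·R3: [0, 0, 0, 0, 0]
R5 ← R5 − (1/2)·R3: [0, 0, 0, 0, 0]
R6 ← R6 + (3/2)·R3: [0, 0, 0, 0, 0]
Echelon form has 3 nonzero rows, so rank(B) = 3.
Each nonzero row contributes one pivot column: 3 pivot columns.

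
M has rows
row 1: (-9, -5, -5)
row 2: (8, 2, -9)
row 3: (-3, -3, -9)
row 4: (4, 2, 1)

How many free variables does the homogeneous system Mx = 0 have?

Row reduce to echelon form.
R2 ← R2 + (8/9)·R1: [0, -22/9, -121/9]
R3 ← R3 − (1/3)·R1: [0, -4/3, -22/3]
R4 ← R4 + (4/9)·R1: [0, -2/9, -11/9]
R3 ← R3 − (6/11)·R2: [0, 0, 0]
R4 ← R4 − (1/11)·R2: [0, 0, 0]
2 nonzero rows, so rank(M) = 2.
M has 3 columns; by rank–nullity, nullity = 3 − 2 = 1.

1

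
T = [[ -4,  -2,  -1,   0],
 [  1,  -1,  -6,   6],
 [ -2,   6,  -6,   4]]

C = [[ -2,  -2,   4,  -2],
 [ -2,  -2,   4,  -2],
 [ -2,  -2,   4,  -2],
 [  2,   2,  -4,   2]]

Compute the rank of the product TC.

1

First compute TC:
[[ 14,  14, -28,  14],
 [ 24,  24, -48,  24],
 [ 12,  12, -24,  12]]
Now row reduce the product.
R2 ← R2 − (12/7)·R1: [0, 0, 0, 0]
R3 ← R3 − (6/7)·R1: [0, 0, 0, 0]
1 nonzero row, so rank(TC) = 1.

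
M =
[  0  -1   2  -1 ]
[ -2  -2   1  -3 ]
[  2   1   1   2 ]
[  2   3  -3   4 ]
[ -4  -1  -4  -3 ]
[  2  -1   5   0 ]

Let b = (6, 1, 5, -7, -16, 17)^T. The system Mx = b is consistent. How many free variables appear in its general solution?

2

Row reduce the augmented matrix [M | b].
Swap R1 ↔ R2
R3 ← R3 + R1: [0, -1, 2, -1, 6]
R4 ← R4 + R1: [0, 1, -2, 1, -6]
R5 ← R5 − (2)·R1: [0, 3, -6, 3, -18]
R6 ← R6 + R1: [0, -3, 6, -3, 18]
R3 ← R3 − R2: [0, 0, 0, 0, 0]
R4 ← R4 + R2: [0, 0, 0, 0, 0]
R5 ← R5 + (3)·R2: [0, 0, 0, 0, 0]
R6 ← R6 − (3)·R2: [0, 0, 0, 0, 0]
The echelon form has 2 nonzero rows, and every pivot lies in the first 4 columns, so rank(M) = rank([M|b]) = 2.
The system is consistent.
Free variables = (unknowns) − (rank) = 4 − 2 = 2.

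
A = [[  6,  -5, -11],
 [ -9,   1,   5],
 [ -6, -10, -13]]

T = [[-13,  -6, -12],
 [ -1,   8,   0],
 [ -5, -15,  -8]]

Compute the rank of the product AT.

3

First compute AT:
[[-18,  89,  16],
 [ 91, -13,  68],
 [153, 151, 176]]
Now row reduce the product.
R2 ← R2 + (91/18)·R1: [0, 7865/18, 1340/9]
R3 ← R3 + (17/2)·R1: [0, 1815/2, 312]
R3 ← R3 − (27/13)·R2: [0, 0, 36/13]
3 nonzero rows, so rank(AT) = 3.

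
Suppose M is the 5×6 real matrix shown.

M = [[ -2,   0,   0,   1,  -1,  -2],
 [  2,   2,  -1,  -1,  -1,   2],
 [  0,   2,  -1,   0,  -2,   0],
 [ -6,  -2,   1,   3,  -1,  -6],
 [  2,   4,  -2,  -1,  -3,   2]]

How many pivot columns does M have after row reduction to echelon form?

2

Row reduce to echelon form.
R2 ← R2 + R1: [0, 2, -1, 0, -2, 0]
R4 ← R4 − (3)·R1: [0, -2, 1, 0, 2, 0]
R5 ← R5 + R1: [0, 4, -2, 0, -4, 0]
R3 ← R3 − R2: [0, 0, 0, 0, 0, 0]
R4 ← R4 + R2: [0, 0, 0, 0, 0, 0]
R5 ← R5 − (2)·R2: [0, 0, 0, 0, 0, 0]
Echelon form has 2 nonzero rows, so rank(M) = 2.
Each nonzero row contributes one pivot column: 2 pivot columns.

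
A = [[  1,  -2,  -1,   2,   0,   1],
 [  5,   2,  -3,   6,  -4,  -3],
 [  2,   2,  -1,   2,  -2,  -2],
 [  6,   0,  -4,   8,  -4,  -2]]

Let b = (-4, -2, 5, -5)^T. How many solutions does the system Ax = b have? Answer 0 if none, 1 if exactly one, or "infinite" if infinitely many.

Row reduce the augmented matrix [A | b].
R2 ← R2 − (5)·R1: [0, 12, 2, -4, -4, -8, 18]
R3 ← R3 − (2)·R1: [0, 6, 1, -2, -2, -4, 13]
R4 ← R4 − (6)·R1: [0, 12, 2, -4, -4, -8, 19]
R3 ← R3 − (1/2)·R2: [0, 0, 0, 0, 0, 0, 4]
R4 ← R4 − R2: [0, 0, 0, 0, 0, 0, 1]
R4 ← R4 − (1/4)·R3: [0, 0, 0, 0, 0, 0, 0]
The echelon form has 3 nonzero rows; the last pivot sits in the augmented column, so rank(A) = 2 but rank([A|b]) = 3.
Since the ranks differ, the system is inconsistent.
It has no solutions.

0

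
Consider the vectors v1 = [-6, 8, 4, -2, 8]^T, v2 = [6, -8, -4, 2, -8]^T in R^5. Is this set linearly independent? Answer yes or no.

Form the matrix with these vectors as rows and row reduce.
R2 ← R2 + R1: [0, 0, 0, 0, 0]
1 nonzero row, so the 2 vectors span a space of dimension 1.
Since 1 < 2, the vectors are linearly dependent.

no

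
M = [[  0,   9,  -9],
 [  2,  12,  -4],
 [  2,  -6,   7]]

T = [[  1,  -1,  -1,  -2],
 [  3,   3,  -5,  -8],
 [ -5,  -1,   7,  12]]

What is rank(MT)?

First compute MT:
[[ 72,  36, -108, -180],
 [ 58,  38, -90, -148],
 [-51, -27,  77, 128]]
Now row reduce the product.
R2 ← R2 − (29/36)·R1: [0, 9, -3, -3]
R3 ← R3 + (17/24)·R1: [0, -3/2, 1/2, 1/2]
R3 ← R3 + (1/6)·R2: [0, 0, 0, 0]
2 nonzero rows, so rank(MT) = 2.

2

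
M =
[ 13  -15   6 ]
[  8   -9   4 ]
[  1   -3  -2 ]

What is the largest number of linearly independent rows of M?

2

Row reduce to echelon form.
R2 ← R2 − (8/13)·R1: [0, 3/13, 4/13]
R3 ← R3 − (1/13)·R1: [0, -24/13, -32/13]
R3 ← R3 + (8)·R2: [0, 0, 0]
Echelon form has 2 nonzero rows, so rank(M) = 2.
The rank gives the maximum number of linearly independent rows: 2.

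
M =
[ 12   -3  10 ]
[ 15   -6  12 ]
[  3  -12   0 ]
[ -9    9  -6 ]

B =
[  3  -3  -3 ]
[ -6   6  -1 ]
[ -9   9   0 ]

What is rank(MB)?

2

First compute MB:
[[-36,  36, -33],
 [-27,  27, -39],
 [ 81, -81,   3],
 [-27,  27,  18]]
Now row reduce the product.
R2 ← R2 − (3/4)·R1: [0, 0, -57/4]
R3 ← R3 + (9/4)·R1: [0, 0, -285/4]
R4 ← R4 − (3/4)·R1: [0, 0, 171/4]
R3 ← R3 − (5)·R2: [0, 0, 0]
R4 ← R4 + (3)·R2: [0, 0, 0]
2 nonzero rows, so rank(MB) = 2.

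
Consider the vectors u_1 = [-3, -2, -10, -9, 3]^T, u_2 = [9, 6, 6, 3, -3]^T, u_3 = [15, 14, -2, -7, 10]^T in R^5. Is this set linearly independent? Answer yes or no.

yes

Form the matrix with these vectors as rows and row reduce.
R2 ← R2 + (3)·R1: [0, 0, -24, -24, 6]
R3 ← R3 + (5)·R1: [0, 4, -52, -52, 25]
Swap R2 ↔ R3
3 nonzero rows, so the 3 vectors span a space of dimension 3.
Since 3 = 3, the vectors are linearly independent.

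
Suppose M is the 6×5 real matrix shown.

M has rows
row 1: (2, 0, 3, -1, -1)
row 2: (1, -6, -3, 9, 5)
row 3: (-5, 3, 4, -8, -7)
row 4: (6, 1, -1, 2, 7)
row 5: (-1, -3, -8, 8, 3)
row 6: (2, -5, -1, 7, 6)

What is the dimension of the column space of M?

4

Row reduce to echelon form.
R2 ← R2 − (1/2)·R1: [0, -6, -9/2, 19/2, 11/2]
R3 ← R3 + (5/2)·R1: [0, 3, 23/2, -21/2, -19/2]
R4 ← R4 − (3)·R1: [0, 1, -10, 5, 10]
R5 ← R5 + (1/2)·R1: [0, -3, -13/2, 15/2, 5/2]
R6 ← R6 − R1: [0, -5, -4, 8, 7]
R3 ← R3 + (1/2)·R2: [0, 0, 37/4, -23/4, -27/4]
R4 ← R4 + (1/6)·R2: [0, 0, -43/4, 79/12, 131/12]
R5 ← R5 − (1/2)·R2: [0, 0, -17/4, 11/4, -1/4]
R6 ← R6 − (5/6)·R2: [0, 0, -1/4, 1/12, 29/12]
R4 ← R4 + (43/37)·R3: [0, 0, 0, -11/111, 341/111]
R5 ← R5 + (17/37)·R3: [0, 0, 0, 4/37, -124/37]
R6 ← R6 + (1/37)·R3: [0, 0, 0, -8/111, 248/111]
R5 ← R5 + (12/11)·R4: [0, 0, 0, 0, 0]
R6 ← R6 − (8/11)·R4: [0, 0, 0, 0, 0]
Echelon form has 4 nonzero rows, so rank(M) = 4.
The column space has dimension equal to the rank: 4.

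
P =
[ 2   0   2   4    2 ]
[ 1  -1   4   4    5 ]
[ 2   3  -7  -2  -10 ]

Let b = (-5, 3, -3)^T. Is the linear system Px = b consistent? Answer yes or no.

Row reduce the augmented matrix [P | b].
R2 ← R2 − (1/2)·R1: [0, -1, 3, 2, 4, 11/2]
R3 ← R3 − R1: [0, 3, -9, -6, -12, 2]
R3 ← R3 + (3)·R2: [0, 0, 0, 0, 0, 37/2]
The echelon form has 3 nonzero rows; the last pivot sits in the augmented column, so rank(P) = 2 but rank([P|b]) = 3.
Since the ranks differ, the system is inconsistent.

no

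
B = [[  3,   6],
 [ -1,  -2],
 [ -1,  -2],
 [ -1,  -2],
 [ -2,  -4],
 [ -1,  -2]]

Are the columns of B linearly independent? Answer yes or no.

no

Row reduce B to echelon form.
R2 ← R2 + (1/3)·R1: [0, 0]
R3 ← R3 + (1/3)·R1: [0, 0]
R4 ← R4 + (1/3)·R1: [0, 0]
R5 ← R5 + (2/3)·R1: [0, 0]
R6 ← R6 + (1/3)·R1: [0, 0]
1 pivot among 2 columns.
Only 1 < 2 pivot columns, so the columns are linearly dependent.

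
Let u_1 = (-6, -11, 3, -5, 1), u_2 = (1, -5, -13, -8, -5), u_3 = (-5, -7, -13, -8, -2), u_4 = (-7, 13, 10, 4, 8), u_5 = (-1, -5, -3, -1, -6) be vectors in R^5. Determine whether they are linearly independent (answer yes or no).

Form the matrix with these vectors as rows and row reduce.
R2 ← R2 + (1/6)·R1: [0, -41/6, -25/2, -53/6, -29/6]
R3 ← R3 − (5/6)·R1: [0, 13/6, -31/2, -23/6, -17/6]
R4 ← R4 − (7/6)·R1: [0, 155/6, 13/2, 59/6, 41/6]
R5 ← R5 − (1/6)·R1: [0, -19/6, -7/2, -1/6, -37/6]
R3 ← R3 + (13/41)·R2: [0, 0, -798/41, -272/41, -179/41]
R4 ← R4 + (155/41)·R2: [0, 0, -1671/41, -966/41, -469/41]
R5 ← R5 − (19/41)·R2: [0, 0, 94/41, 161/41, -161/41]
R4 ← R4 − (557/266)·R3: [0, 0, 0, -1286/133, -611/266]
R5 ← R5 + (47/399)·R3: [0, 0, 0, 1255/399, -1772/399]
R5 ← R5 + (1255/3858)·R4: [0, 0, 0, 0, -40033/7716]
5 nonzero rows, so the 5 vectors span a space of dimension 5.
Since 5 = 5, the vectors are linearly independent.

yes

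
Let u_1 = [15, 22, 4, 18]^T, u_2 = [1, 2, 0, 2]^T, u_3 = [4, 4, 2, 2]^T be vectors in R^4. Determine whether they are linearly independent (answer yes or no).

Form the matrix with these vectors as rows and row reduce.
R2 ← R2 − (1/15)·R1: [0, 8/15, -4/15, 4/5]
R3 ← R3 − (4/15)·R1: [0, -28/15, 14/15, -14/5]
R3 ← R3 + (7/2)·R2: [0, 0, 0, 0]
2 nonzero rows, so the 3 vectors span a space of dimension 2.
Since 2 < 3, the vectors are linearly dependent.

no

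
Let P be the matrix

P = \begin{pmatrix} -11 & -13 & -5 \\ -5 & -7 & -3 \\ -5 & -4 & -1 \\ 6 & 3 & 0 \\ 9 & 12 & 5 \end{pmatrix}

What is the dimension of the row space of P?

2

Row reduce to echelon form.
R2 ← R2 − (5/11)·R1: [0, -12/11, -8/11]
R3 ← R3 − (5/11)·R1: [0, 21/11, 14/11]
R4 ← R4 + (6/11)·R1: [0, -45/11, -30/11]
R5 ← R5 + (9/11)·R1: [0, 15/11, 10/11]
R3 ← R3 + (7/4)·R2: [0, 0, 0]
R4 ← R4 − (15/4)·R2: [0, 0, 0]
R5 ← R5 + (5/4)·R2: [0, 0, 0]
Echelon form has 2 nonzero rows, so rank(P) = 2.
The row space has dimension equal to the rank: 2.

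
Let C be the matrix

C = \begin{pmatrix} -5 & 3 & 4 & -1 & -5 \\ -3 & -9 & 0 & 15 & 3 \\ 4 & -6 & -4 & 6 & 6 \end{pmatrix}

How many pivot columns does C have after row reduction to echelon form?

2

Row reduce to echelon form.
R2 ← R2 − (3/5)·R1: [0, -54/5, -12/5, 78/5, 6]
R3 ← R3 + (4/5)·R1: [0, -18/5, -4/5, 26/5, 2]
R3 ← R3 − (1/3)·R2: [0, 0, 0, 0, 0]
Echelon form has 2 nonzero rows, so rank(C) = 2.
Each nonzero row contributes one pivot column: 2 pivot columns.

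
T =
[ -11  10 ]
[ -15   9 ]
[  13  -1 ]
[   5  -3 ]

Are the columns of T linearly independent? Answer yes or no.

Row reduce T to echelon form.
R2 ← R2 − (15/11)·R1: [0, -51/11]
R3 ← R3 + (13/11)·R1: [0, 119/11]
R4 ← R4 + (5/11)·R1: [0, 17/11]
R3 ← R3 + (7/3)·R2: [0, 0]
R4 ← R4 + (1/3)·R2: [0, 0]
2 pivots among 2 columns.
Every column is a pivot column, so the columns are linearly independent.

yes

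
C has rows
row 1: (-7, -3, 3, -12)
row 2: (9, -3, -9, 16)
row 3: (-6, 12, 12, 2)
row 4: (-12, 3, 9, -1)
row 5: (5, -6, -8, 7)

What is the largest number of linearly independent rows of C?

3

Row reduce to echelon form.
R2 ← R2 + (9/7)·R1: [0, -48/7, -36/7, 4/7]
R3 ← R3 − (6/7)·R1: [0, 102/7, 66/7, 86/7]
R4 ← R4 − (12/7)·R1: [0, 57/7, 27/7, 137/7]
R5 ← R5 + (5/7)·R1: [0, -57/7, -41/7, -11/7]
R3 ← R3 + (17/8)·R2: [0, 0, -3/2, 27/2]
R4 ← R4 + (19/16)·R2: [0, 0, -9/4, 81/4]
R5 ← R5 − (19/16)·R2: [0, 0, 1/4, -9/4]
R4 ← R4 − (3/2)·R3: [0, 0, 0, 0]
R5 ← R5 + (1/6)·R3: [0, 0, 0, 0]
Echelon form has 3 nonzero rows, so rank(C) = 3.
The rank gives the maximum number of linearly independent rows: 3.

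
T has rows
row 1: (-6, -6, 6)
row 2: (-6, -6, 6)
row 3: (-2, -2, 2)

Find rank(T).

1

Row reduce to echelon form.
R2 ← R2 − R1: [0, 0, 0]
R3 ← R3 − (1/3)·R1: [0, 0, 0]
Echelon form has 1 nonzero row, so rank(T) = 1.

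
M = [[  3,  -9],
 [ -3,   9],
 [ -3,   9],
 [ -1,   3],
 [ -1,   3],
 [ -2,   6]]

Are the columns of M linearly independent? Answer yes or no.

no

Row reduce M to echelon form.
R2 ← R2 + R1: [0, 0]
R3 ← R3 + R1: [0, 0]
R4 ← R4 + (1/3)·R1: [0, 0]
R5 ← R5 + (1/3)·R1: [0, 0]
R6 ← R6 + (2/3)·R1: [0, 0]
1 pivot among 2 columns.
Only 1 < 2 pivot columns, so the columns are linearly dependent.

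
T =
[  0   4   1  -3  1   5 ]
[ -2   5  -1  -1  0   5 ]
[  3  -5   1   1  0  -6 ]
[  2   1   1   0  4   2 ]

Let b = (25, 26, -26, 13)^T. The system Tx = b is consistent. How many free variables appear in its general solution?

Row reduce the augmented matrix [T | b].
Swap R1 ↔ R2
R3 ← R3 + (3/2)·R1: [0, 5/2, -1/2, -1/2, 0, 3/2, 13]
R4 ← R4 + R1: [0, 6, 0, -1, 4, 7, 39]
R3 ← R3 − (5/8)·R2: [0, 0, -9/8, 11/8, -5/8, -13/8, -21/8]
R4 ← R4 − (3/2)·R2: [0, 0, -3/2, 7/2, 5/2, -1/2, 3/2]
R4 ← R4 − (4/3)·R3: [0, 0, 0, 5/3, 10/3, 5/3, 5]
The echelon form has 4 nonzero rows, and every pivot lies in the first 6 columns, so rank(T) = rank([T|b]) = 4.
The system is consistent.
Free variables = (unknowns) − (rank) = 6 − 4 = 2.

2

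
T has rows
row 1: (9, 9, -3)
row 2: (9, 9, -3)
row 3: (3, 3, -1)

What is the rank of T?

Row reduce to echelon form.
R2 ← R2 − R1: [0, 0, 0]
R3 ← R3 − (1/3)·R1: [0, 0, 0]
Echelon form has 1 nonzero row, so rank(T) = 1.

1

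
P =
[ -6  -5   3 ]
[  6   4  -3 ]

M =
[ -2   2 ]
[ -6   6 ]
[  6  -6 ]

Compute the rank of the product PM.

1

First compute PM:
[[ 60, -60],
 [-54,  54]]
Now row reduce the product.
R2 ← R2 + (9/10)·R1: [0, 0]
1 nonzero row, so rank(PM) = 1.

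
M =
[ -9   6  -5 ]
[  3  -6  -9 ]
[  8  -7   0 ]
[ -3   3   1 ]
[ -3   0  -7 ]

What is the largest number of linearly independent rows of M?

2

Row reduce to echelon form.
R2 ← R2 + (1/3)·R1: [0, -4, -32/3]
R3 ← R3 + (8/9)·R1: [0, -5/3, -40/9]
R4 ← R4 − (1/3)·R1: [0, 1, 8/3]
R5 ← R5 − (1/3)·R1: [0, -2, -16/3]
R3 ← R3 − (5/12)·R2: [0, 0, 0]
R4 ← R4 + (1/4)·R2: [0, 0, 0]
R5 ← R5 − (1/2)·R2: [0, 0, 0]
Echelon form has 2 nonzero rows, so rank(M) = 2.
The rank gives the maximum number of linearly independent rows: 2.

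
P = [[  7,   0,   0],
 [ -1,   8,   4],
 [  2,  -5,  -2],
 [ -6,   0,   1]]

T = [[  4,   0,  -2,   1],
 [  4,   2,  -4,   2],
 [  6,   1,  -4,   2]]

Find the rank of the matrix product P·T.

First compute PT:
[[ 28,   0, -14,   7],
 [ 52,  20, -46,  23],
 [-24, -12,  24, -12],
 [-18,   1,   8,  -4]]
Now row reduce the product.
R2 ← R2 − (13/7)·R1: [0, 20, -20, 10]
R3 ← R3 + (6/7)·R1: [0, -12, 12, -6]
R4 ← R4 + (9/14)·R1: [0, 1, -1, 1/2]
R3 ← R3 + (3/5)·R2: [0, 0, 0, 0]
R4 ← R4 − (1/20)·R2: [0, 0, 0, 0]
2 nonzero rows, so rank(PT) = 2.

2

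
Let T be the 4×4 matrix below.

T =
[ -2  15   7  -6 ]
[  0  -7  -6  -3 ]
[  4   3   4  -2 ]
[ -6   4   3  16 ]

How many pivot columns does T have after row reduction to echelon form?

Row reduce to echelon form.
R3 ← R3 + (2)·R1: [0, 33, 18, -14]
R4 ← R4 − (3)·R1: [0, -41, -18, 34]
R3 ← R3 + (33/7)·R2: [0, 0, -72/7, -197/7]
R4 ← R4 − (41/7)·R2: [0, 0, 120/7, 361/7]
R4 ← R4 + (5/3)·R3: [0, 0, 0, 14/3]
Echelon form has 4 nonzero rows, so rank(T) = 4.
Each nonzero row contributes one pivot column: 4 pivot columns.

4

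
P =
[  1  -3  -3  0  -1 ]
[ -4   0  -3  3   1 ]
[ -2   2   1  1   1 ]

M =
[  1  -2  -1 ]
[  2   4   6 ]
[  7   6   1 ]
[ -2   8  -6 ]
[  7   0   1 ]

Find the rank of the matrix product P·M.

First compute PM:
[[-33, -32, -23],
 [-24,  14, -16],
 [ 14,  26,  10]]
Now row reduce the product.
R2 ← R2 − (8/11)·R1: [0, 410/11, 8/11]
R3 ← R3 + (14/33)·R1: [0, 410/33, 8/33]
R3 ← R3 − (1/3)·R2: [0, 0, 0]
2 nonzero rows, so rank(PM) = 2.

2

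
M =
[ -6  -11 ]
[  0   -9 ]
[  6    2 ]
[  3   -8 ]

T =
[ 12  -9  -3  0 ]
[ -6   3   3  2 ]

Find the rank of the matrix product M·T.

First compute MT:
[[ -6,  21, -15, -22],
 [ 54, -27, -27, -18],
 [ 60, -48, -12,   4],
 [ 84, -51, -33, -16]]
Now row reduce the product.
R2 ← R2 + (9)·R1: [0, 162, -162, -216]
R3 ← R3 + (10)·R1: [0, 162, -162, -216]
R4 ← R4 + (14)·R1: [0, 243, -243, -324]
R3 ← R3 − R2: [0, 0, 0, 0]
R4 ← R4 − (3/2)·R2: [0, 0, 0, 0]
2 nonzero rows, so rank(MT) = 2.

2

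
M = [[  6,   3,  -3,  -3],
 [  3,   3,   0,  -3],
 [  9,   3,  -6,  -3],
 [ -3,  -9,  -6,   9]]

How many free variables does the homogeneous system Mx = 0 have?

2

Row reduce to echelon form.
R2 ← R2 − (1/2)·R1: [0, 3/2, 3/2, -3/2]
R3 ← R3 − (3/2)·R1: [0, -3/2, -3/2, 3/2]
R4 ← R4 + (1/2)·R1: [0, -15/2, -15/2, 15/2]
R3 ← R3 + R2: [0, 0, 0, 0]
R4 ← R4 + (5)·R2: [0, 0, 0, 0]
2 nonzero rows, so rank(M) = 2.
M has 4 columns; by rank–nullity, nullity = 4 − 2 = 2.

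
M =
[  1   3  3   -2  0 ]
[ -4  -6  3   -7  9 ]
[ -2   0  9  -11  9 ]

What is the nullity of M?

Row reduce to echelon form.
R2 ← R2 + (4)·R1: [0, 6, 15, -15, 9]
R3 ← R3 + (2)·R1: [0, 6, 15, -15, 9]
R3 ← R3 − R2: [0, 0, 0, 0, 0]
2 nonzero rows, so rank(M) = 2.
M has 5 columns; by rank–nullity, nullity = 5 − 2 = 3.

3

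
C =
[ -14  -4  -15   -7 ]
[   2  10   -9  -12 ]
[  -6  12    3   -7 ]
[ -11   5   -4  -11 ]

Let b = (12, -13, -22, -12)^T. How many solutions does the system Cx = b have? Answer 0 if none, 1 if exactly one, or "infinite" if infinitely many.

Row reduce the augmented matrix [C | b].
R2 ← R2 + (1/7)·R1: [0, 66/7, -78/7, -13, -79/7]
R3 ← R3 − (3/7)·R1: [0, 96/7, 66/7, -4, -190/7]
R4 ← R4 − (11/14)·R1: [0, 57/7, 109/14, -11/2, -150/7]
R3 ← R3 − (16/11)·R2: [0, 0, 282/11, 164/11, -118/11]
R4 ← R4 − (19/22)·R2: [0, 0, 383/22, 63/11, -257/22]
R4 ← R4 − (383/564)·R3: [0, 0, 0, -620/141, -620/141]
The echelon form has 4 nonzero rows, and every pivot lies in the first 4 columns, so rank(C) = rank([C|b]) = 4.
The system is consistent.
rank = 4 = number of unknowns, so the solution is unique.

1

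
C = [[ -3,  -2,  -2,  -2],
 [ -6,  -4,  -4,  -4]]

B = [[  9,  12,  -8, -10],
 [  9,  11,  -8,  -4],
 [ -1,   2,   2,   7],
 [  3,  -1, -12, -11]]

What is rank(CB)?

First compute CB:
[[-49, -60,  60,  46],
 [-98, -120, 120,  92]]
Now row reduce the product.
R2 ← R2 − (2)·R1: [0, 0, 0, 0]
1 nonzero row, so rank(CB) = 1.

1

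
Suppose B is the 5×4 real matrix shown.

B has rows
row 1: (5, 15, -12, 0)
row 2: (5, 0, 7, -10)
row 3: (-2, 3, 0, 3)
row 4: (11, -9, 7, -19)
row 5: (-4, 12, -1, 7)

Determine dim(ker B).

1

Row reduce to echelon form.
R2 ← R2 − R1: [0, -15, 19, -10]
R3 ← R3 + (2/5)·R1: [0, 9, -24/5, 3]
R4 ← R4 − (11/5)·R1: [0, -42, 167/5, -19]
R5 ← R5 + (4/5)·R1: [0, 24, -53/5, 7]
R3 ← R3 + (3/5)·R2: [0, 0, 33/5, -3]
R4 ← R4 − (14/5)·R2: [0, 0, -99/5, 9]
R5 ← R5 + (8/5)·R2: [0, 0, 99/5, -9]
R4 ← R4 + (3)·R3: [0, 0, 0, 0]
R5 ← R5 − (3)·R3: [0, 0, 0, 0]
3 nonzero rows, so rank(B) = 3.
B has 4 columns; by rank–nullity, nullity = 4 − 3 = 1.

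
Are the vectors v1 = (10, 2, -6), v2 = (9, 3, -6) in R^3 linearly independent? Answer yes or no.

yes

Form the matrix with these vectors as rows and row reduce.
R2 ← R2 − (9/10)·R1: [0, 6/5, -3/5]
2 nonzero rows, so the 2 vectors span a space of dimension 2.
Since 2 = 2, the vectors are linearly independent.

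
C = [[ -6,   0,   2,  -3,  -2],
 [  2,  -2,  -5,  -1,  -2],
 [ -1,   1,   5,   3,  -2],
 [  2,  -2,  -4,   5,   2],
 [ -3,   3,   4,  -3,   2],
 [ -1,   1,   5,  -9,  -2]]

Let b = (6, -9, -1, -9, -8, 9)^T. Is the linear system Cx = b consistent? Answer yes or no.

no

Row reduce the augmented matrix [C | b].
R2 ← R2 + (1/3)·R1: [0, -2, -13/3, -2, -8/3, -7]
R3 ← R3 − (1/6)·R1: [0, 1, 14/3, 7/2, -5/3, -2]
R4 ← R4 + (1/3)·R1: [0, -2, -10/3, 4, 4/3, -7]
R5 ← R5 − (1/2)·R1: [0, 3, 3, -3/2, 3, -11]
R6 ← R6 − (1/6)·R1: [0, 1, 14/3, -17/2, -5/3, 8]
R3 ← R3 + (1/2)·R2: [0, 0, 5/2, 5/2, -3, -11/2]
R4 ← R4 − R2: [0, 0, 1, 6, 4, 0]
R5 ← R5 + (3/2)·R2: [0, 0, -7/2, -9/2, -1, -43/2]
R6 ← R6 + (1/2)·R2: [0, 0, 5/2, -19/2, -3, 9/2]
R4 ← R4 − (2/5)·R3: [0, 0, 0, 5, 26/5, 11/5]
R5 ← R5 + (7/5)·R3: [0, 0, 0, -1, -26/5, -146/5]
R6 ← R6 − R3: [0, 0, 0, -12, 0, 10]
R5 ← R5 + (1/5)·R4: [0, 0, 0, 0, -104/25, -719/25]
R6 ← R6 + (12/5)·R4: [0, 0, 0, 0, 312/25, 382/25]
R6 ← R6 + (3)·R5: [0, 0, 0, 0, 0, -71]
The echelon form has 6 nonzero rows; the last pivot sits in the augmented column, so rank(C) = 5 but rank([C|b]) = 6.
Since the ranks differ, the system is inconsistent.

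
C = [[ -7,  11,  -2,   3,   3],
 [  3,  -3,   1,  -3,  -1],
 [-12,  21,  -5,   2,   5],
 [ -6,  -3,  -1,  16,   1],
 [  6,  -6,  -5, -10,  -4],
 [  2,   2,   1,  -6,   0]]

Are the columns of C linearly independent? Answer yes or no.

no

Row reduce C to echelon form.
R2 ← R2 + (3/7)·R1: [0, 12/7, 1/7, -12/7, 2/7]
R3 ← R3 − (12/7)·R1: [0, 15/7, -11/7, -22/7, -1/7]
R4 ← R4 − (6/7)·R1: [0, -87/7, 5/7, 94/7, -11/7]
R5 ← R5 + (6/7)·R1: [0, 24/7, -47/7, -52/7, -10/7]
R6 ← R6 + (2/7)·R1: [0, 36/7, 3/7, -36/7, 6/7]
R3 ← R3 − (5/4)·R2: [0, 0, -7/4, -1, -1/2]
R4 ← R4 + (29/4)·R2: [0, 0, 7/4, 1, 1/2]
R5 ← R5 − (2)·R2: [0, 0, -7, -4, -2]
R6 ← R6 − (3)·R2: [0, 0, 0, 0, 0]
R4 ← R4 + R3: [0, 0, 0, 0, 0]
R5 ← R5 − (4)·R3: [0, 0, 0, 0, 0]
3 pivots among 5 columns.
Only 3 < 5 pivot columns, so the columns are linearly dependent.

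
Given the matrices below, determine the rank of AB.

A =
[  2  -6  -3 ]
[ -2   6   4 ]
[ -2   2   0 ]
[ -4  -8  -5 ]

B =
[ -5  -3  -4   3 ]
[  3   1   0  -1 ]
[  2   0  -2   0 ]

First compute AB:
[[-34, -12,  -2,  12],
 [ 36,  12,   0, -12],
 [ 16,   8,   8,  -8],
 [-14,   4,  26,  -4]]
Now row reduce the product.
R2 ← R2 + (18/17)·R1: [0, -12/17, -36/17, 12/17]
R3 ← R3 + (8/17)·R1: [0, 40/17, 120/17, -40/17]
R4 ← R4 − (7/17)·R1: [0, 152/17, 456/17, -152/17]
R3 ← R3 + (10/3)·R2: [0, 0, 0, 0]
R4 ← R4 + (38/3)·R2: [0, 0, 0, 0]
2 nonzero rows, so rank(AB) = 2.

2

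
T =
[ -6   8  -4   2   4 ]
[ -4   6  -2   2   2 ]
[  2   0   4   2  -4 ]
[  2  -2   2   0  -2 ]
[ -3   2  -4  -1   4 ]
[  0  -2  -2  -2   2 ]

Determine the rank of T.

2

Row reduce to echelon form.
R2 ← R2 − (2/3)·R1: [0, 2/3, 2/3, 2/3, -2/3]
R3 ← R3 + (1/3)·R1: [0, 8/3, 8/3, 8/3, -8/3]
R4 ← R4 + (1/3)·R1: [0, 2/3, 2/3, 2/3, -2/3]
R5 ← R5 − (1/2)·R1: [0, -2, -2, -2, 2]
R3 ← R3 − (4)·R2: [0, 0, 0, 0, 0]
R4 ← R4 − R2: [0, 0, 0, 0, 0]
R5 ← R5 + (3)·R2: [0, 0, 0, 0, 0]
R6 ← R6 + (3)·R2: [0, 0, 0, 0, 0]
Echelon form has 2 nonzero rows, so rank(T) = 2.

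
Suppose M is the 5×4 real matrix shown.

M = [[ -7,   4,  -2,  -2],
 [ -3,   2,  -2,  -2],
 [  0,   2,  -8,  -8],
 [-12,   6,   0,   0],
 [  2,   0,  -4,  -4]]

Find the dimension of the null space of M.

2

Row reduce to echelon form.
R2 ← R2 − (3/7)·R1: [0, 2/7, -8/7, -8/7]
R4 ← R4 − (12/7)·R1: [0, -6/7, 24/7, 24/7]
R5 ← R5 + (2/7)·R1: [0, 8/7, -32/7, -32/7]
R3 ← R3 − (7)·R2: [0, 0, 0, 0]
R4 ← R4 + (3)·R2: [0, 0, 0, 0]
R5 ← R5 − (4)·R2: [0, 0, 0, 0]
2 nonzero rows, so rank(M) = 2.
M has 4 columns; by rank–nullity, nullity = 4 − 2 = 2.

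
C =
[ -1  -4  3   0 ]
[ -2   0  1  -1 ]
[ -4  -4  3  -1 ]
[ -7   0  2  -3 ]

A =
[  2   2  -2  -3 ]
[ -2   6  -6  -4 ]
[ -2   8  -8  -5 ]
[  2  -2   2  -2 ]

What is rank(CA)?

First compute CA:
[[  0,  -2,   2,   4],
 [ -8,   6,  -6,   3],
 [ -8,  -6,   6,  15],
 [-24,   8,  -8,  17]]
Now row reduce the product.
Swap R1 ↔ R2
R3 ← R3 − R1: [0, -12, 12, 12]
R4 ← R4 − (3)·R1: [0, -10, 10, 8]
R3 ← R3 − (6)·R2: [0, 0, 0, -12]
R4 ← R4 − (5)·R2: [0, 0, 0, -12]
R4 ← R4 − R3: [0, 0, 0, 0]
3 nonzero rows, so rank(CA) = 3.

3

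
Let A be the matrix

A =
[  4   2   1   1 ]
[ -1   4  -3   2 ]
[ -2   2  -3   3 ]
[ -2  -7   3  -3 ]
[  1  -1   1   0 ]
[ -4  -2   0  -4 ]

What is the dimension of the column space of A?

3

Row reduce to echelon form.
R2 ← R2 + (1/4)·R1: [0, 9/2, -11/4, 9/4]
R3 ← R3 + (1/2)·R1: [0, 3, -5/2, 7/2]
R4 ← R4 + (1/2)·R1: [0, -6, 7/2, -5/2]
R5 ← R5 − (1/4)·R1: [0, -3/2, 3/4, -1/4]
R6 ← R6 + R1: [0, 0, 1, -3]
R3 ← R3 − (2/3)·R2: [0, 0, -2/3, 2]
R4 ← R4 + (4/3)·R2: [0, 0, -1/6, 1/2]
R5 ← R5 + (1/3)·R2: [0, 0, -1/6, 1/2]
R4 ← R4 − (1/4)·R3: [0, 0, 0, 0]
R5 ← R5 − (1/4)·R3: [0, 0, 0, 0]
R6 ← R6 + (3/2)·R3: [0, 0, 0, 0]
Echelon form has 3 nonzero rows, so rank(A) = 3.
The column space has dimension equal to the rank: 3.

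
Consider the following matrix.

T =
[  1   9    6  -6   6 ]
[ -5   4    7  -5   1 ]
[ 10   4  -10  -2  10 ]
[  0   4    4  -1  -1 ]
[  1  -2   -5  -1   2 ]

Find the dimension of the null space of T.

0

Row reduce to echelon form.
R2 ← R2 + (5)·R1: [0, 49, 37, -35, 31]
R3 ← R3 − (10)·R1: [0, -86, -70, 58, -50]
R5 ← R5 − R1: [0, -11, -11, 5, -4]
R3 ← R3 + (86/49)·R2: [0, 0, -248/49, -24/7, 216/49]
R4 ← R4 − (4/49)·R2: [0, 0, 48/49, 13/7, -173/49]
R5 ← R5 + (11/49)·R2: [0, 0, -132/49, -20/7, 145/49]
R4 ← R4 + (6/31)·R3: [0, 0, 0, 37/31, -83/31]
R5 ← R5 − (33/62)·R3: [0, 0, 0, -32/31, 19/31]
R5 ← R5 + (32/37)·R4: [0, 0, 0, 0, -63/37]
5 nonzero rows, so rank(T) = 5.
T has 5 columns; by rank–nullity, nullity = 5 − 5 = 0.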